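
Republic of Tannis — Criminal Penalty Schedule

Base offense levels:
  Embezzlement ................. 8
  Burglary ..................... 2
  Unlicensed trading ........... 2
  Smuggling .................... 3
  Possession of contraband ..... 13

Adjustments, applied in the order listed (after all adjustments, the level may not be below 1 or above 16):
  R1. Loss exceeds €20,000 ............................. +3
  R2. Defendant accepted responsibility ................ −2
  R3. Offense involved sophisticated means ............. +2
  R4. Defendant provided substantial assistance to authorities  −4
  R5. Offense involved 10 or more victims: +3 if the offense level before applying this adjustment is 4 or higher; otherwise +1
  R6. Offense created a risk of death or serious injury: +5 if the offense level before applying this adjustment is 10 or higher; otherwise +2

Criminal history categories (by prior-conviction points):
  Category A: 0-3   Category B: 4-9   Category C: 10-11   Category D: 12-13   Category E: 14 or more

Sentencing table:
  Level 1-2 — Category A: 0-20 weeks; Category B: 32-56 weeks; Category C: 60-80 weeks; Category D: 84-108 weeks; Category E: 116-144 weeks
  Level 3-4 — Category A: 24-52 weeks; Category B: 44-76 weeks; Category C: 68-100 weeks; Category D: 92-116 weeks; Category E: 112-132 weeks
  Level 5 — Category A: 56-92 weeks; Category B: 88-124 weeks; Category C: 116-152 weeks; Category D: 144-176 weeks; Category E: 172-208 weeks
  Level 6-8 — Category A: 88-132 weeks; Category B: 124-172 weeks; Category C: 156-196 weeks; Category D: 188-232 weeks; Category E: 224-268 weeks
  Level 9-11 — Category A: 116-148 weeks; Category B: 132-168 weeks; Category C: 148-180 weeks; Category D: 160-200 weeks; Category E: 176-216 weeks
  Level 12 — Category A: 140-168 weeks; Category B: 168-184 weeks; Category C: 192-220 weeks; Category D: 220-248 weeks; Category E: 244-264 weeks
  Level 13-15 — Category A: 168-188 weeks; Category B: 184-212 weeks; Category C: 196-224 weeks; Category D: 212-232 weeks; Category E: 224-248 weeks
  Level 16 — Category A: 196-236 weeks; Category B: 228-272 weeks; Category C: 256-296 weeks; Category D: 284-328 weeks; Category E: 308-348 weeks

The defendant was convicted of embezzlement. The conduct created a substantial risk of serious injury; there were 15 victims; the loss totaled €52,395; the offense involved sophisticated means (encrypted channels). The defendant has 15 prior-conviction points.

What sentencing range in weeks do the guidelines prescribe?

308-348 weeks

Base offense level for embezzlement: 8.
R1 applies: 8 + 3 = 11.
R2 does not apply.
R3 applies: 11 + 2 = 13.
R5 applies (level before this adjustment is 13 ≥ 4, so +3): 13 + 3 = 16.
R6 applies (level before this adjustment is 16 ≥ 10, so +5): 16 + 5 = 21.
Level 21 exceeds the maximum of 16; capped at 16.
Final offense level: 16.
Criminal history: 15 prior points → Category E (14+).
Level 16 falls in the 16 band.
Grid: Level 16 × Category E = 308-348 weeks.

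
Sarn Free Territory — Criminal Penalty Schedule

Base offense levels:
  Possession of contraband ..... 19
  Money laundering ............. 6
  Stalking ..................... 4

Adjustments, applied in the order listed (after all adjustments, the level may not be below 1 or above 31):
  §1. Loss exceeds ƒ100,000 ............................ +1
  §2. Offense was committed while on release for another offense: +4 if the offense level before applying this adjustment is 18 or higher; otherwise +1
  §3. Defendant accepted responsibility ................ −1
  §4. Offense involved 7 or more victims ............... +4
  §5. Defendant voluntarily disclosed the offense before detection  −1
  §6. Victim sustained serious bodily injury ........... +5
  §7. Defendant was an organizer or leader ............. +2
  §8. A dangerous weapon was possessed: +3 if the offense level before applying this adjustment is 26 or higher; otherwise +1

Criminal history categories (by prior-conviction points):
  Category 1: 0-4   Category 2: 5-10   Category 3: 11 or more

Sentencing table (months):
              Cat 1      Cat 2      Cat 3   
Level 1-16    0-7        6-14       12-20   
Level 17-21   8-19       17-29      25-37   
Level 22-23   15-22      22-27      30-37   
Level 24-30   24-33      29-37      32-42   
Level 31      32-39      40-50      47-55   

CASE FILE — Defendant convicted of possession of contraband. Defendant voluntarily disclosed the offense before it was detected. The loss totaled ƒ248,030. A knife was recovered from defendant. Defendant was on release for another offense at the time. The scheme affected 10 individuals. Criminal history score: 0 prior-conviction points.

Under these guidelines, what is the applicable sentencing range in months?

Base offense level for possession of contraband: 19.
§1 applies: 19 + 1 = 20.
§2 applies (level before this adjustment is 20 ≥ 18, so +4): 20 + 4 = 24.
§4 applies: 24 + 4 = 28.
§5 applies: 28 − 1 = 27.
§7 does not apply.
§8 applies (level before this adjustment is 27 ≥ 26, so +3): 27 + 3 = 30.
Final offense level: 30.
Criminal history: 0 prior points → Category 1 (0-4).
Level 30 falls in the 24-30 band.
Grid: Level 24-30 × Category 1 = 24-33 months.

24-33 months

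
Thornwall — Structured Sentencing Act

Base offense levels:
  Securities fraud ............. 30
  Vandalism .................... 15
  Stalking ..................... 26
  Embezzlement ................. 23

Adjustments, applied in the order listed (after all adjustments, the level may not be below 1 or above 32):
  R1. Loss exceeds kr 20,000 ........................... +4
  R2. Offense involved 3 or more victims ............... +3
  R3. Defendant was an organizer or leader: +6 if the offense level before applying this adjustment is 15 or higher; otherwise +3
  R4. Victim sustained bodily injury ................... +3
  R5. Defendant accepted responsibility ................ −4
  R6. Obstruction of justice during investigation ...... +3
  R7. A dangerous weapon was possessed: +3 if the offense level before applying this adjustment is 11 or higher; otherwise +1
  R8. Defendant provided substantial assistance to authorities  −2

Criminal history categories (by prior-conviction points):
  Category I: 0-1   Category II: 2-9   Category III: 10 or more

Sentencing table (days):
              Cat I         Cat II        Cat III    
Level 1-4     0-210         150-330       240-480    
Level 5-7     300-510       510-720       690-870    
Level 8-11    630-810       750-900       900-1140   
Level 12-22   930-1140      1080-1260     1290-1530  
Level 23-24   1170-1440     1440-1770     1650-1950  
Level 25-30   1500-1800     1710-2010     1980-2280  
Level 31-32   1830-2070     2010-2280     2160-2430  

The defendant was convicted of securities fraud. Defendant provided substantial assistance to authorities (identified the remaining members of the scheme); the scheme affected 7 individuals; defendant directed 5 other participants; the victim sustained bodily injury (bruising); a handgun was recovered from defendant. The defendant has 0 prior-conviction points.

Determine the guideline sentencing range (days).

1830-2070 days

Base offense level for securities fraud: 30.
R1 does not apply.
R2 applies: 30 + 3 = 33.
R3 applies (level before this adjustment is 33 ≥ 15, so +6): 33 + 6 = 39.
R4 applies: 39 + 3 = 42.
R7 applies (level before this adjustment is 42 ≥ 11, so +3): 42 + 3 = 45.
R8 applies: 45 − 2 = 43.
Level 43 exceeds the maximum of 32; capped at 32.
Final offense level: 32.
Criminal history: 0 prior points → Category I (0-1).
Level 32 falls in the 31-32 band.
Grid: Level 31-32 × Category I = 1830-2070 days.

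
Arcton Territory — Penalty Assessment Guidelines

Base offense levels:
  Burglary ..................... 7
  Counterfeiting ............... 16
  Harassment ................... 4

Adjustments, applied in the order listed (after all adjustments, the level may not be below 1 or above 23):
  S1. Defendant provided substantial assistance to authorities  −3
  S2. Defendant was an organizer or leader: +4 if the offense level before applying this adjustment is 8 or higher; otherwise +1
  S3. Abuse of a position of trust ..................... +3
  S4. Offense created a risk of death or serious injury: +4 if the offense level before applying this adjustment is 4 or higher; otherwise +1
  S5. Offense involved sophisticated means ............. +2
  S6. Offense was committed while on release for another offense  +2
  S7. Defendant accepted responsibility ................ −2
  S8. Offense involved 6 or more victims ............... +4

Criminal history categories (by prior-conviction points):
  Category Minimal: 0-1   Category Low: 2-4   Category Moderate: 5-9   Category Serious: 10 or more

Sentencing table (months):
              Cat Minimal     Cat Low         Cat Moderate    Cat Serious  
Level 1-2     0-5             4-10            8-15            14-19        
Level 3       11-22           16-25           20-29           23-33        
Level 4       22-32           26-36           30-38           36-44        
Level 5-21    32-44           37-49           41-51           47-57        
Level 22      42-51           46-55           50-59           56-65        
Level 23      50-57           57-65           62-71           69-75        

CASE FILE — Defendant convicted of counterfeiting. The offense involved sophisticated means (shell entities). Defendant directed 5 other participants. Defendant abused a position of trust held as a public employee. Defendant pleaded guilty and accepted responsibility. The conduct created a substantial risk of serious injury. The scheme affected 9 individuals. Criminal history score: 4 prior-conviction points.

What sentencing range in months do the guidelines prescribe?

Base offense level for counterfeiting: 16.
S1 does not apply.
S2 applies (level before this adjustment is 16 ≥ 8, so +4): 16 + 4 = 20.
S3 applies: 20 + 3 = 23.
S4 applies (level before this adjustment is 23 ≥ 4, so +4): 23 + 4 = 27.
S5 applies: 27 + 2 = 29.
S6 does not apply.
S7 applies: 29 − 2 = 27.
S8 applies: 27 + 4 = 31.
Level 31 exceeds the maximum of 23; capped at 23.
Final offense level: 23.
Criminal history: 4 prior points → Category Low (2-4).
Level 23 falls in the 23 band.
Grid: Level 23 × Category Low = 57-65 months.

57-65 months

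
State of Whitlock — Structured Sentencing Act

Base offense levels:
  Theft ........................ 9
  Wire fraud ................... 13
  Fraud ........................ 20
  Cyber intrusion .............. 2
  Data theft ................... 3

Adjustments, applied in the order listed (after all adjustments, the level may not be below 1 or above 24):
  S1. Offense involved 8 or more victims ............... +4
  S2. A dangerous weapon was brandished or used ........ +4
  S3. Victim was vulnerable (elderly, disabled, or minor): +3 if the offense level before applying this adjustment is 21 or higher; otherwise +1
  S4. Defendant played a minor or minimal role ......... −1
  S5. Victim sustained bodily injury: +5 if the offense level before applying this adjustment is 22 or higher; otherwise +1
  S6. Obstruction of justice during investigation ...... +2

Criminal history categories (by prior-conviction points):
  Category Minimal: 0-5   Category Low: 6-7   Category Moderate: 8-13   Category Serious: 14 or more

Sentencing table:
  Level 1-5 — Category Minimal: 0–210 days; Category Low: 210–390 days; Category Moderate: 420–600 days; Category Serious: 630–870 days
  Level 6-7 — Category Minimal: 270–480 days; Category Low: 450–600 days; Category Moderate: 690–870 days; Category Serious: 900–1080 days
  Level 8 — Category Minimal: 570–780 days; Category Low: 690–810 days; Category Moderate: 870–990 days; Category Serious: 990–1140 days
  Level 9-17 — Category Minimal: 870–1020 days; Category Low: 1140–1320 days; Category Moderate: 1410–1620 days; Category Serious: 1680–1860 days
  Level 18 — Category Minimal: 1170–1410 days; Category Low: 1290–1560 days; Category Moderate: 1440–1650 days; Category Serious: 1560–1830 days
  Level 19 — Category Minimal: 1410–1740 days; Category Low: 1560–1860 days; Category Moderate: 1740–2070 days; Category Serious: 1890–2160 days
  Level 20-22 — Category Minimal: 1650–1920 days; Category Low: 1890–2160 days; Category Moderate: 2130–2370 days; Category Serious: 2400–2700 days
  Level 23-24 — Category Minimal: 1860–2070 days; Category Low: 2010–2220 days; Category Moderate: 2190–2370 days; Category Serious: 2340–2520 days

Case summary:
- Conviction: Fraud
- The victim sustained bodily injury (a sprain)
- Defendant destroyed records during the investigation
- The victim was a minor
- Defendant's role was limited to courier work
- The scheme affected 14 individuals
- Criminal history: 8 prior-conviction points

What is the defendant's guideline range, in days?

Base offense level for fraud: 20.
S1 applies: 20 + 4 = 24.
S2 does not apply.
S3 applies (level before this adjustment is 24 ≥ 21, so +3): 24 + 3 = 27.
S4 applies: 27 − 1 = 26.
S5 applies (level before this adjustment is 26 ≥ 22, so +5): 26 + 5 = 31.
S6 applies: 31 + 2 = 33.
Level 33 exceeds the maximum of 24; capped at 24.
Final offense level: 24.
Criminal history: 8 prior points → Category Moderate (8-13).
Level 24 falls in the 23-24 band.
Grid: Level 23-24 × Category Moderate = 2190-2370 days.

2190-2370 days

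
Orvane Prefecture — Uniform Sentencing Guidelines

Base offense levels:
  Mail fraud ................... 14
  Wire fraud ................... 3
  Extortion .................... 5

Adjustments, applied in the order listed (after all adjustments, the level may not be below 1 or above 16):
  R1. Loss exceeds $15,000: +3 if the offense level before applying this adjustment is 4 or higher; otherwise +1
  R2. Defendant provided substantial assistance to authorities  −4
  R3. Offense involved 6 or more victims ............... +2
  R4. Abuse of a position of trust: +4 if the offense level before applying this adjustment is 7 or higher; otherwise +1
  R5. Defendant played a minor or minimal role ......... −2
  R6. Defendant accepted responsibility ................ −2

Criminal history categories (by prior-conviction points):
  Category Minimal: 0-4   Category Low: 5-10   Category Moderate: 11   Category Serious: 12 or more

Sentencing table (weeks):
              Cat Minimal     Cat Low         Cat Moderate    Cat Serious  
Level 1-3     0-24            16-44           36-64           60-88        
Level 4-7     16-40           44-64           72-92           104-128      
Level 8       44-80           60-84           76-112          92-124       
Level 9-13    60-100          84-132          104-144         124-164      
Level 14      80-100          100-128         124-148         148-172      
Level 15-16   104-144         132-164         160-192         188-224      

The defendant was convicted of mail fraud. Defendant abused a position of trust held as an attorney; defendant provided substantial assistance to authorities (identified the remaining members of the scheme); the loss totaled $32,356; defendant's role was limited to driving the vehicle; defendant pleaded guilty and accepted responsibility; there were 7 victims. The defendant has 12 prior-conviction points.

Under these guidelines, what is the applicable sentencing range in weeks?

188-224 weeks

Base offense level for mail fraud: 14.
R1 applies (level before this adjustment is 14 ≥ 4, so +3): 14 + 3 = 17.
R2 applies: 17 − 4 = 13.
R3 applies: 13 + 2 = 15.
R4 applies (level before this adjustment is 15 ≥ 7, so +4): 15 + 4 = 19.
R5 applies: 19 − 2 = 17.
R6 applies: 17 − 2 = 15.
Final offense level: 15.
Criminal history: 12 prior points → Category Serious (12+).
Level 15 falls in the 15-16 band.
Grid: Level 15-16 × Category Serious = 188-224 weeks.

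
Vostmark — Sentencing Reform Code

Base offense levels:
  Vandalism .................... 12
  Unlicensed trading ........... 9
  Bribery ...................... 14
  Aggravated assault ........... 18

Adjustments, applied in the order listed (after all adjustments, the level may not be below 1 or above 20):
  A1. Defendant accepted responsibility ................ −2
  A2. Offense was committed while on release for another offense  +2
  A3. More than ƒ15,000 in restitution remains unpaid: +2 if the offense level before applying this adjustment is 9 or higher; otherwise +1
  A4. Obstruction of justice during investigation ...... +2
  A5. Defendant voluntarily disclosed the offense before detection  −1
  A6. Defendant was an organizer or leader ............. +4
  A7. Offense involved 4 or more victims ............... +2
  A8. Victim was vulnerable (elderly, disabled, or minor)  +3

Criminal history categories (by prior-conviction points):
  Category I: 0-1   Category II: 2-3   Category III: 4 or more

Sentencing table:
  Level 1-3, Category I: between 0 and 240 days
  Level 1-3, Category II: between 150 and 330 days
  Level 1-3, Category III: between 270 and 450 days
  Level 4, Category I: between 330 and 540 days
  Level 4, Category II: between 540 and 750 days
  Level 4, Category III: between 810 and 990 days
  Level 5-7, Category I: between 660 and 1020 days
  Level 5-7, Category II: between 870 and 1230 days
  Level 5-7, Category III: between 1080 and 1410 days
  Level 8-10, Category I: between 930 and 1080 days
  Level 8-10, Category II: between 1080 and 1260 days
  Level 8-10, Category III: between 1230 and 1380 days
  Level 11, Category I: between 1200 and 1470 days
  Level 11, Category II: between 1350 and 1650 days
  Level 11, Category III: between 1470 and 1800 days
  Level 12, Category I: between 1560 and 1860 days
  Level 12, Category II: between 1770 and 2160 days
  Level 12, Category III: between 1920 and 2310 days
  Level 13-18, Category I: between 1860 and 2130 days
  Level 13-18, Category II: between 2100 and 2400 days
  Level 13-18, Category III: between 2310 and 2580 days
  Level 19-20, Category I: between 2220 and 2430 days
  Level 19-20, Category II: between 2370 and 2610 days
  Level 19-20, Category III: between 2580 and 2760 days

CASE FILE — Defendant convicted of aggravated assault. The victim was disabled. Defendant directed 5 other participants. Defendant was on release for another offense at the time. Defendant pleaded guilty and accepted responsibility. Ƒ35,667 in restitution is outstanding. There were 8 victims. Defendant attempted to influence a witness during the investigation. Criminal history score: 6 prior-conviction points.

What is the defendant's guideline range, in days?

2580-2760 days

Base offense level for aggravated assault: 18.
A1 applies: 18 − 2 = 16.
A2 applies: 16 + 2 = 18.
A3 applies (level before this adjustment is 18 ≥ 9, so +2): 18 + 2 = 20.
A4 applies: 20 + 2 = 22.
A5 does not apply.
A6 applies: 22 + 4 = 26.
A7 applies: 26 + 2 = 28.
A8 applies: 28 + 3 = 31.
Level 31 exceeds the maximum of 20; capped at 20.
Final offense level: 20.
Criminal history: 6 prior points → Category III (4+).
Level 20 falls in the 19-20 band.
Grid: Level 19-20 × Category III = 2580-2760 days.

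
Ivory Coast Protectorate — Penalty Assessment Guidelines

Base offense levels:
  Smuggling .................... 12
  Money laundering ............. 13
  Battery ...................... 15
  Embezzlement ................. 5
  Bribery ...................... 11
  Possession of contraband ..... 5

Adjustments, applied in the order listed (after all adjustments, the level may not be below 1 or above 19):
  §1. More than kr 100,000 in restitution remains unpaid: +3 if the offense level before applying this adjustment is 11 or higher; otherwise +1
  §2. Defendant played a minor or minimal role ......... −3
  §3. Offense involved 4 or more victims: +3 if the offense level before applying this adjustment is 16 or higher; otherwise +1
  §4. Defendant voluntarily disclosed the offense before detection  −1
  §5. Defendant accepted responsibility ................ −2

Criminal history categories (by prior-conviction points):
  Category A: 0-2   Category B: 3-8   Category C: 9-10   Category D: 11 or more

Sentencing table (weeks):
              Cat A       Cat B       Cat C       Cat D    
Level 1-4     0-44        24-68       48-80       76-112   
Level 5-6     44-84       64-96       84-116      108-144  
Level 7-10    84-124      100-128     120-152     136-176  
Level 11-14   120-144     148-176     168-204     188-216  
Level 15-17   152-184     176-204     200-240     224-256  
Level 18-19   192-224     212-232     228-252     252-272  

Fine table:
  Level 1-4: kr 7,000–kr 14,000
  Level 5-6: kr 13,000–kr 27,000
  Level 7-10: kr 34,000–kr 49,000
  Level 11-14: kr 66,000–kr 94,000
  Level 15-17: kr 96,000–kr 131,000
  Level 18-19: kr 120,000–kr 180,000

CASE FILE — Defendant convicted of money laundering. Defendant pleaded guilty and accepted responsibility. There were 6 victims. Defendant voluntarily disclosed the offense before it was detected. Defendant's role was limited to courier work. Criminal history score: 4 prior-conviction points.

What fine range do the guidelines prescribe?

Base offense level for money laundering: 13.
§1 does not apply.
§2 applies: 13 − 3 = 10.
§3 applies (level before this adjustment is 10 < 16, so +1): 10 + 1 = 11.
§4 applies: 11 − 1 = 10.
§5 applies: 10 − 2 = 8.
Final offense level: 8.
Level 8 falls in the 7-10 band.
Fine table: Level 7-10 → kr 34,000–kr 49,000.

kr 34,000–kr 49,000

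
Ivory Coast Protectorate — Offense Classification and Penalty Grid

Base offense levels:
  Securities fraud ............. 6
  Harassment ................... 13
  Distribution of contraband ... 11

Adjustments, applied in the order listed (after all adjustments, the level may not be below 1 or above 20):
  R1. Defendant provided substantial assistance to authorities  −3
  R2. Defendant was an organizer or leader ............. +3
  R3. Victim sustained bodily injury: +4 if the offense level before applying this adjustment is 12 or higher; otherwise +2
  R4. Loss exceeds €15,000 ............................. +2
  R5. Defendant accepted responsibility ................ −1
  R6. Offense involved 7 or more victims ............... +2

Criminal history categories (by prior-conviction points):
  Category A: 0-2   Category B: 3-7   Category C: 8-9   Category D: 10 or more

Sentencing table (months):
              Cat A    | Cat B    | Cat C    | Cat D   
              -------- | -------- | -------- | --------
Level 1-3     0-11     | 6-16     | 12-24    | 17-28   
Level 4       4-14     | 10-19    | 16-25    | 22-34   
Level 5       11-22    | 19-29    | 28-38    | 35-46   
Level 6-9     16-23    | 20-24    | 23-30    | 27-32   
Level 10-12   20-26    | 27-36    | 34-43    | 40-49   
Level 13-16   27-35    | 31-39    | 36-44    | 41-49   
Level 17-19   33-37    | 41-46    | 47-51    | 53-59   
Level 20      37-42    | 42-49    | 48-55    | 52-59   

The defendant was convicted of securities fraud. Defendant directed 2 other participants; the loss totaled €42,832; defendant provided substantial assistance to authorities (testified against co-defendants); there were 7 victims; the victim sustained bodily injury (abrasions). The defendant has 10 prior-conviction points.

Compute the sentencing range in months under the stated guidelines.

Base offense level for securities fraud: 6.
R1 applies: 6 − 3 = 3.
R2 applies: 3 + 3 = 6.
R3 applies (level before this adjustment is 6 < 12, so +2): 6 + 2 = 8.
R4 applies: 8 + 2 = 10.
R6 applies: 10 + 2 = 12.
Final offense level: 12.
Criminal history: 10 prior points → Category D (10+).
Level 12 falls in the 10-12 band.
Grid: Level 10-12 × Category D = 40-49 months.

40-49 months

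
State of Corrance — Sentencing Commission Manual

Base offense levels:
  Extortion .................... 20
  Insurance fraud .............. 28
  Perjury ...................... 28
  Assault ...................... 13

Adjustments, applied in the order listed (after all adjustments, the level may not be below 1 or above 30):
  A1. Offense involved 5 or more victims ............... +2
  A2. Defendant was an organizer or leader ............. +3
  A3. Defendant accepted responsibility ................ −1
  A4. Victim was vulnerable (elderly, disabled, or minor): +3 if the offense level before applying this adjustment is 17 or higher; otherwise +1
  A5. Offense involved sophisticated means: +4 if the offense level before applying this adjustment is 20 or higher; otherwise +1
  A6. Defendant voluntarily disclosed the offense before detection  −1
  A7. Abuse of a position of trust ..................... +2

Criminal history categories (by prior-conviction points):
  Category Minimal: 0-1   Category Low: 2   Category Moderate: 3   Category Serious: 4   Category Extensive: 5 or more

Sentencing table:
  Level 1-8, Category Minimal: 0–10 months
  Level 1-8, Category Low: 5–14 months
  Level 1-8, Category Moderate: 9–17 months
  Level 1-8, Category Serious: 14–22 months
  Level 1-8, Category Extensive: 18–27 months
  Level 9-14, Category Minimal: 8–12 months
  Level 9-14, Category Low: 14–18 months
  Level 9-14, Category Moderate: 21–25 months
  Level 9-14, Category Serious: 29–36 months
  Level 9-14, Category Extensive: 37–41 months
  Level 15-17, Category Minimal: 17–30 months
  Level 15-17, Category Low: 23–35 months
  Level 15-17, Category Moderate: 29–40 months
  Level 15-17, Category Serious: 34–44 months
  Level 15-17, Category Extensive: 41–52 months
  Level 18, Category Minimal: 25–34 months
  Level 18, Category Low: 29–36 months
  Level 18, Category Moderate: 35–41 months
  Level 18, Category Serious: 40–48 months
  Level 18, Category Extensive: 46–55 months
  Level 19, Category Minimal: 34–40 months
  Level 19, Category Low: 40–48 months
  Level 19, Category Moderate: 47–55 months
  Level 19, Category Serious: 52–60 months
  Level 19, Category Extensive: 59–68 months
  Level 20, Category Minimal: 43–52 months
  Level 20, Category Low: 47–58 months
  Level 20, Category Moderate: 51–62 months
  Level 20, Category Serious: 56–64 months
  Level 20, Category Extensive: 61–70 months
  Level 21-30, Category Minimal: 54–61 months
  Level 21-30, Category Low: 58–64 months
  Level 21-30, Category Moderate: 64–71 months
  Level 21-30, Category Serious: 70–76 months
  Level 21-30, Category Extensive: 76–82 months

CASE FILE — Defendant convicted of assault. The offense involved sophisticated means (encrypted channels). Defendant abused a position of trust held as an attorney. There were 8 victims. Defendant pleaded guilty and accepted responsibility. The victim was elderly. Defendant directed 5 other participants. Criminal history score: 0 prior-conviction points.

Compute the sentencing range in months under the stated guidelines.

Base offense level for assault: 13.
A1 applies: 13 + 2 = 15.
A2 applies: 15 + 3 = 18.
A3 applies: 18 − 1 = 17.
A4 applies (level before this adjustment is 17 ≥ 17, so +3): 17 + 3 = 20.
A5 applies (level before this adjustment is 20 ≥ 20, so +4): 20 + 4 = 24.
A6 does not apply.
A7 applies: 24 + 2 = 26.
Final offense level: 26.
Criminal history: 0 prior points → Category Minimal (0-1).
Level 26 falls in the 21-30 band.
Grid: Level 21-30 × Category Minimal = 54-61 months.

54-61 months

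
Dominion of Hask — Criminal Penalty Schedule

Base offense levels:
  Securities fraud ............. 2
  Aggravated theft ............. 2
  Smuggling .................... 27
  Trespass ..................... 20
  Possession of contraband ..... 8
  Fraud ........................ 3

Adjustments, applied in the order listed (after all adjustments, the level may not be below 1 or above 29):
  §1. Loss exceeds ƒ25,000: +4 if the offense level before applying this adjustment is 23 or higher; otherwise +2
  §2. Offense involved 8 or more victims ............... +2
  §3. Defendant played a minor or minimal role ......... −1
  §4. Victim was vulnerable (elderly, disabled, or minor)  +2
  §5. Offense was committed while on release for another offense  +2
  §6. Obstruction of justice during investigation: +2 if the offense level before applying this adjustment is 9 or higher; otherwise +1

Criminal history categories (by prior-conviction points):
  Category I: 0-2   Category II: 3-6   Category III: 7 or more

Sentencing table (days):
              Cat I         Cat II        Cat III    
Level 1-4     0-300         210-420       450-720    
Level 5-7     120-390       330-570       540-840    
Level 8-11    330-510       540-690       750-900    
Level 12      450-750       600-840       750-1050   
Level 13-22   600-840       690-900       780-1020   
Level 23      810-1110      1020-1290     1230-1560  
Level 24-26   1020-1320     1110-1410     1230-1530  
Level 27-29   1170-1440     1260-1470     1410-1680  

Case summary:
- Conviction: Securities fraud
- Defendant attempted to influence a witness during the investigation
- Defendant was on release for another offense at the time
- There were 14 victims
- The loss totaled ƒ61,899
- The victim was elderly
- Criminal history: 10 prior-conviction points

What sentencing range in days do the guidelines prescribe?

750-1050 days

Base offense level for securities fraud: 2.
§1 applies (level before this adjustment is 2 < 23, so +2): 2 + 2 = 4.
§2 applies: 4 + 2 = 6.
§3 does not apply.
§4 applies: 6 + 2 = 8.
§5 applies: 8 + 2 = 10.
§6 applies (level before this adjustment is 10 ≥ 9, so +2): 10 + 2 = 12.
Final offense level: 12.
Criminal history: 10 prior points → Category III (7+).
Level 12 falls in the 12 band.
Grid: Level 12 × Category III = 750-1050 days.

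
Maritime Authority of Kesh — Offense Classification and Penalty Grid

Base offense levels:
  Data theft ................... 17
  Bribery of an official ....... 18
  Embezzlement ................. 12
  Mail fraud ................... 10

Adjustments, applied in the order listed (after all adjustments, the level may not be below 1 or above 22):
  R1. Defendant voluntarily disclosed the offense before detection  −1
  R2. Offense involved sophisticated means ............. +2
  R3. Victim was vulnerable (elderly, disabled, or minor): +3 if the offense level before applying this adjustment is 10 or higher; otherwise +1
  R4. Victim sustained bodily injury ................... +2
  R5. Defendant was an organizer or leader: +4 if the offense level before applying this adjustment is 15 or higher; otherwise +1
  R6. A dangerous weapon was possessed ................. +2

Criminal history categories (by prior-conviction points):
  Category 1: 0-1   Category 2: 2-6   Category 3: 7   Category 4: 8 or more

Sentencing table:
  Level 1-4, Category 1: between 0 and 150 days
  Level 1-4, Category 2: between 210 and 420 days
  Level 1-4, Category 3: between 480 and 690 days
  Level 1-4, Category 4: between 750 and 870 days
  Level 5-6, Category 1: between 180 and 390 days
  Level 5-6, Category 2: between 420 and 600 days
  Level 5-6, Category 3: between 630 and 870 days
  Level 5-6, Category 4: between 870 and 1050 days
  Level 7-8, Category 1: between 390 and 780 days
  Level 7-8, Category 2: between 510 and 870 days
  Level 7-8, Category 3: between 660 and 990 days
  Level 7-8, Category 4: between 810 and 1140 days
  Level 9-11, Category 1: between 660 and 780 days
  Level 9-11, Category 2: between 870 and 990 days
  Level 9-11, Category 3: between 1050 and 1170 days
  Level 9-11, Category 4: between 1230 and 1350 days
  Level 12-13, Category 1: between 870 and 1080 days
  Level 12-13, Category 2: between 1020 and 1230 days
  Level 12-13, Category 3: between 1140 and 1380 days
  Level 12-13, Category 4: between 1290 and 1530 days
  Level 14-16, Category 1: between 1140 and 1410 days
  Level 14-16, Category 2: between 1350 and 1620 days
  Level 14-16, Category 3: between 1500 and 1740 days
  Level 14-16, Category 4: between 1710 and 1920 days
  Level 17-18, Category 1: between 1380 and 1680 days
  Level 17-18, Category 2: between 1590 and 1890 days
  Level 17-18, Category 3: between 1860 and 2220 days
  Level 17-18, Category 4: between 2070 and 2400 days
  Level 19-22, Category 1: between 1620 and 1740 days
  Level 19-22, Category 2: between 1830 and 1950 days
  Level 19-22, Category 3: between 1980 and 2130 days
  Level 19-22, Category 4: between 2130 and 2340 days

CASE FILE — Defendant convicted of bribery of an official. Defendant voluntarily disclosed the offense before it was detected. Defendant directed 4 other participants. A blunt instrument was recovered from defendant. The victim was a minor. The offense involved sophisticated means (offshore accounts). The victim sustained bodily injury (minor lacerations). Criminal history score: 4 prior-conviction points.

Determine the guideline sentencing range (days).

1830-1950 days

Base offense level for bribery of an official: 18.
R1 applies: 18 − 1 = 17.
R2 applies: 17 + 2 = 19.
R3 applies (level before this adjustment is 19 ≥ 10, so +3): 19 + 3 = 22.
R4 applies: 22 + 2 = 24.
R5 applies (level before this adjustment is 24 ≥ 15, so +4): 24 + 4 = 28.
R6 applies: 28 + 2 = 30.
Level 30 exceeds the maximum of 22; capped at 22.
Final offense level: 22.
Criminal history: 4 prior points → Category 2 (2-6).
Level 22 falls in the 19-22 band.
Grid: Level 19-22 × Category 2 = 1830-1950 days.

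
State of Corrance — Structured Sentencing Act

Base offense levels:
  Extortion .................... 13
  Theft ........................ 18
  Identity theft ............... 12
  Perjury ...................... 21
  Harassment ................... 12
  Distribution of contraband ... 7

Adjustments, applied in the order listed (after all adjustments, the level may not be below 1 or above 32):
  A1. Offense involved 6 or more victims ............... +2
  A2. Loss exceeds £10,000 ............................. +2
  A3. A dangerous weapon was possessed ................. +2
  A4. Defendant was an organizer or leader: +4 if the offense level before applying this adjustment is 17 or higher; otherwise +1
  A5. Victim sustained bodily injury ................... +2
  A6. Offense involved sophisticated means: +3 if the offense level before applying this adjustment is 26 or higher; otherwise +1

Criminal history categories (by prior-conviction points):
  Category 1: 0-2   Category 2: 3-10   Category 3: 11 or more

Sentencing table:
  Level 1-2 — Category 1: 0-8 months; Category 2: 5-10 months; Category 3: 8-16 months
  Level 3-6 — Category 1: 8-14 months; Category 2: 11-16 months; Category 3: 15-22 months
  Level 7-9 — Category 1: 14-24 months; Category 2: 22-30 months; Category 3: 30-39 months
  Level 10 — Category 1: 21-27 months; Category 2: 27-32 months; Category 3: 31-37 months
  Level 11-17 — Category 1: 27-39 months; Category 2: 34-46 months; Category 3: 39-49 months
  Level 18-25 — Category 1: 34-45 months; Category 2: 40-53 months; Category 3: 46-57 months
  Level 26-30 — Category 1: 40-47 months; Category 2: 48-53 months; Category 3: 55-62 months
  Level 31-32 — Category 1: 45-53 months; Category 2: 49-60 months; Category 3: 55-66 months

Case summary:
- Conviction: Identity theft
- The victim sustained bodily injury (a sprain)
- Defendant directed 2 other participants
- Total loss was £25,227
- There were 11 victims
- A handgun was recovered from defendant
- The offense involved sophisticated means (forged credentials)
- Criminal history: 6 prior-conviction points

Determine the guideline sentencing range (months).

40-53 months

Base offense level for identity theft: 12.
A1 applies: 12 + 2 = 14.
A2 applies: 14 + 2 = 16.
A3 applies: 16 + 2 = 18.
A4 applies (level before this adjustment is 18 ≥ 17, so +4): 18 + 4 = 22.
A5 applies: 22 + 2 = 24.
A6 applies (level before this adjustment is 24 < 26, so +1): 24 + 1 = 25.
Final offense level: 25.
Criminal history: 6 prior points → Category 2 (3-10).
Level 25 falls in the 18-25 band.
Grid: Level 18-25 × Category 2 = 40-53 months.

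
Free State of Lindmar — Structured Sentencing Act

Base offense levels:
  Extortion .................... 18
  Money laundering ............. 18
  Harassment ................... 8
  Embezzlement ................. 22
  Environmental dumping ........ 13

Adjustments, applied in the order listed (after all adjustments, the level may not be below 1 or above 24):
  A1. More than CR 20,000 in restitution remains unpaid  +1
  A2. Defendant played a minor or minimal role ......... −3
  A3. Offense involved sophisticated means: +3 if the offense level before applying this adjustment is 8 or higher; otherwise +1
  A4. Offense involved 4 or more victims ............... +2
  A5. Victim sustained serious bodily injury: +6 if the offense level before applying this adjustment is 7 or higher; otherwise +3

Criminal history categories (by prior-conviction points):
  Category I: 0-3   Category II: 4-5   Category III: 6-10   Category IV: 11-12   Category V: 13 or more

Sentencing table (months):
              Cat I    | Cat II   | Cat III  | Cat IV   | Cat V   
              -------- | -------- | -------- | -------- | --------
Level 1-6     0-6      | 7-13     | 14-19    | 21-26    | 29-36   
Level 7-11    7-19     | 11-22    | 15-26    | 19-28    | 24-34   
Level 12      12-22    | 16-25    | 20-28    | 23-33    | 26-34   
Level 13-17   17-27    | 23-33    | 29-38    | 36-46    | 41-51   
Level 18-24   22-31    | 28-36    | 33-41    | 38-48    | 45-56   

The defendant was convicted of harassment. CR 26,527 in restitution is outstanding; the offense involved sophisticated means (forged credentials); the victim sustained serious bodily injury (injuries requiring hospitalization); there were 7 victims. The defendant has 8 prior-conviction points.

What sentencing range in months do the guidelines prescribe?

33-41 months

Base offense level for harassment: 8.
A1 applies: 8 + 1 = 9.
A2 does not apply.
A3 applies (level before this adjustment is 9 ≥ 8, so +3): 9 + 3 = 12.
A4 applies: 12 + 2 = 14.
A5 applies (level before this adjustment is 14 ≥ 7, so +6): 14 + 6 = 20.
Final offense level: 20.
Criminal history: 8 prior points → Category III (6-10).
Level 20 falls in the 18-24 band.
Grid: Level 18-24 × Category III = 33-41 months.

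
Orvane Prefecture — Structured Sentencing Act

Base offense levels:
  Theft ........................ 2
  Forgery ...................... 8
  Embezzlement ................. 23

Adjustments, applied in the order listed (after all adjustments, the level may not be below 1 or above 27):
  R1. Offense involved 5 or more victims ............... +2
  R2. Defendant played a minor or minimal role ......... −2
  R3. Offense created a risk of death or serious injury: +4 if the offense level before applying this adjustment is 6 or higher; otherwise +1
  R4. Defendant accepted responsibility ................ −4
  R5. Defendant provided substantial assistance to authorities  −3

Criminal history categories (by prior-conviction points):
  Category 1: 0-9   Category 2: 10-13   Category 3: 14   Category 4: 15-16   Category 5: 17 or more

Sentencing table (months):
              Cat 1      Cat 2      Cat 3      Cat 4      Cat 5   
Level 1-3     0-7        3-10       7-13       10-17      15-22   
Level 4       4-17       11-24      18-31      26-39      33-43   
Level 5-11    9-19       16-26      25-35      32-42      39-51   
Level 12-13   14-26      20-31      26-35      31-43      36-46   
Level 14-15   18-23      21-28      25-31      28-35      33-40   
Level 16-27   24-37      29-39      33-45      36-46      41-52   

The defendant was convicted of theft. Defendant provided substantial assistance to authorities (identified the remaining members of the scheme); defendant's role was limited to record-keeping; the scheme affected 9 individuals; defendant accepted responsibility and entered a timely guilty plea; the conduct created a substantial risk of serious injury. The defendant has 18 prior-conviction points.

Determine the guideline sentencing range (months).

15-22 months

Base offense level for theft: 2.
R1 applies: 2 + 2 = 4.
R2 applies: 4 − 2 = 2.
R3 applies (level before this adjustment is 2 < 6, so +1): 2 + 1 = 3.
R4 applies: 3 − 4 = -1.
R5 applies: -1 − 3 = -4.
Level -4 is below the minimum of 1; floored at 1.
Final offense level: 1.
Criminal history: 18 prior points → Category 5 (17+).
Level 1 falls in the 1-3 band.
Grid: Level 1-3 × Category 5 = 15-22 months.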